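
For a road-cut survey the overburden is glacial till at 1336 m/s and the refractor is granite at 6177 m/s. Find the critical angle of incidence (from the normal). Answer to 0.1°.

At critical incidence the refracted ray runs along the interface (θ₂ = 90°), so sin θ_c = V₁/V₂.
θ_c = arcsin(1336/6177) = arcsin 0.2163 = 12.49°.

12.5°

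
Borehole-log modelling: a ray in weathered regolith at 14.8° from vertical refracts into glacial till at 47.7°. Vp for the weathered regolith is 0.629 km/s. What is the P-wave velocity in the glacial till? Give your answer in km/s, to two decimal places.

sin 14.8° = 0.2554; sin 47.7° = 0.7396.
V₂ = V₁·(sin θ₂/sin θ₁) = 0.629·(0.7396/0.2554) = 1.82 km/s.

1.82 km/s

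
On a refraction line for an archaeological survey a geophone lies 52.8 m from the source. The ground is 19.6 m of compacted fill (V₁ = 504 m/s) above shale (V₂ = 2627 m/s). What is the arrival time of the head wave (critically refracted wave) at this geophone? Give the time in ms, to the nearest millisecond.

96 ms

t = x/V₂ + 2h·√(V₂²−V₁²)/(V₁V₂).
√(V₂²−V₁²) = √(2627²−504²) = 2578.2 m/s; delay term = 2·19.6·2578.2/(504·2627) = 0.07633 s.
t = 52.8/2627 + 0.07633 = 0.09643 s.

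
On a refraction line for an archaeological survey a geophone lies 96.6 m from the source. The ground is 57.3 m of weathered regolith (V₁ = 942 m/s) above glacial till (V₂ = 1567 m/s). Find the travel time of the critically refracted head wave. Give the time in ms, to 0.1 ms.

t = x/V₂ + 2h·√(V₂²−V₁²)/(V₁V₂).
√(V₂²−V₁²) = √(1567²−942²) = 1252.2 m/s; delay term = 2·57.3·1252.2/(942·1567) = 0.09722 s.
t = 96.6/1567 + 0.09722 = 0.15887 s.

158.9 ms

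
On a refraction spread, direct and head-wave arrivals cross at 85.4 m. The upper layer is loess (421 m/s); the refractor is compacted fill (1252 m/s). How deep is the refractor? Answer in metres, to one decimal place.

h = (x_cross/2)·√((V₂−V₁)/(V₂+V₁)).
(V₂−V₁)/(V₂+V₁) = (1252−421)/(1252+421) = 0.4967; √ = 0.7048.
h = (85.4/2)·0.7048 = 30.09 m.

30.1 m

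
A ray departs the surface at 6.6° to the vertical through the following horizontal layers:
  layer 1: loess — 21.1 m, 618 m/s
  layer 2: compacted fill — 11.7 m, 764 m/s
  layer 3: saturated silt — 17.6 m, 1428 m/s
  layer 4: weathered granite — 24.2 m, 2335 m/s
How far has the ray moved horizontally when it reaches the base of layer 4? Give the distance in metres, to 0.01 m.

20.64 m

Ray parameter p = sin 6.6° / 618 m/s = 1.8598e-04 s/m.
Layer 1: θ = 6.60°; offset = 21.1·tan 6.60° = 2.4414 m.
Layer 2: sin θ = p·764 = 0.1421 → θ = 8.17°; offset = 11.7·tan 8.17° = 1.6795 m.
Layer 3: sin θ = p·1428 = 0.2656 → θ = 15.40°; offset = 17.6·tan 15.40° = 4.8484 m.
Layer 4: sin θ = p·2335 = 0.4343 → θ = 25.74°; offset = 24.2·tan 25.74° = 11.6669 m.
Total horizontal offset = 20.6361 m.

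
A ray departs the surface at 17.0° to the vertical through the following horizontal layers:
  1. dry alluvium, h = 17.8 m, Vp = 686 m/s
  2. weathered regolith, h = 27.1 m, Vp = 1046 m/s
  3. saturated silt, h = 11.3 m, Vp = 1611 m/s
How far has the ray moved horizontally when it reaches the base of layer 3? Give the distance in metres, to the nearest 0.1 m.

Ray parameter p = sin 17.0° / 686 m/s = 4.2620e-04 s/m.
Layer 1: θ = 17.00°; offset = 17.8·tan 17.00° = 5.442 m.
Layer 2: sin θ = p·1046 = 0.4458 → θ = 26.47°; offset = 27.1·tan 26.47° = 13.497 m.
Layer 3: sin θ = p·1611 = 0.6866 → θ = 43.36°; offset = 11.3·tan 43.36° = 10.672 m.
Σ offsets = 29.610 m.

29.6 m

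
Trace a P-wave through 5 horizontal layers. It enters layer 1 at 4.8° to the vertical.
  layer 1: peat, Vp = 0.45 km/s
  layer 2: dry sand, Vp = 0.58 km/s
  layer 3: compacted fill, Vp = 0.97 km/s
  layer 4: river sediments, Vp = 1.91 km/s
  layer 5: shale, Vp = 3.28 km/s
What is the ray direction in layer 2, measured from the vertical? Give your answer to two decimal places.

Ray parameter p = sin 4.8° / 0.45 = 1.8595e-01 s/km.
sin θ_2 = p·V_2 = 1.8595e-01 × 0.58 = 0.1079.
θ_2 = 6.19° from the vertical.

6.19°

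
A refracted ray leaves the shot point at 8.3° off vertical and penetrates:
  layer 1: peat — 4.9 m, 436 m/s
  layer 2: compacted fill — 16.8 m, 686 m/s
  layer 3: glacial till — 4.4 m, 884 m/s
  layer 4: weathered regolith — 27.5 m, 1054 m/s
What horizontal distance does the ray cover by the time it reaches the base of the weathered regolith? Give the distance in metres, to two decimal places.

16.22 m

Apply Snell's law at each interface; in layer i the horizontal offset is hᵢ·tan θᵢ.
Layer 1: θ = 8.30°; offset = 4.9·tan 8.30° = 0.7148 m.
Layer 2: sin θ = 686·sin 8.3°/436 = 0.2271, θ = 13.13°; offset = 16.8·tan 13.13° = 3.9182 m.
Layer 3: sin θ = 884·sin 8.3°/436 = 0.2927, θ = 17.02°; offset = 4.4·tan 17.02° = 1.3468 m.
Layer 4: sin θ = 1054·sin 8.3°/436 = 0.3490, θ = 20.42°; offset = 27.5·tan 20.42° = 10.2405 m.
Total horizontal offset = 16.2203 m.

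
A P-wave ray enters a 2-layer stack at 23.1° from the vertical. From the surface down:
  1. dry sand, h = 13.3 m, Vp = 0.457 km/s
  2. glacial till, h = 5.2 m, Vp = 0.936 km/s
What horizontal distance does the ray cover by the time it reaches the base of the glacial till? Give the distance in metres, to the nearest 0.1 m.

p = sin θ₁/V₁ = sin 23.1°/0.457 = 8.5851e-01 s/km is conserved through the stack.
Layer 1: θ = 23.10°; offset = 13.3·tan 23.10° = 5.673 m.
Layer 2: sin θ = p·0.936 = 0.8036 → θ = 53.47°; offset = 5.2·tan 53.47° = 7.020 m.
Total horizontal offset = 12.693 m.

12.7 m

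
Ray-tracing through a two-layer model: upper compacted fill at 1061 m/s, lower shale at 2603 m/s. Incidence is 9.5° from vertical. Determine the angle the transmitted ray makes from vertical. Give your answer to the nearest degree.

Snell's law: sin θ₂ = (V₂/V₁)·sin θ₁ = (2603/1061)·sin 9.5° = 0.4049.
θ₂ = sin⁻¹(0.4049) = 23.89° (from vertical).

24°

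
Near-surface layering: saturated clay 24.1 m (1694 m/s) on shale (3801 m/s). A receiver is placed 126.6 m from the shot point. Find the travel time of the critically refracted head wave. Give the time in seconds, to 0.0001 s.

t = x/V₂ + 2h·√(V₂²−V₁²)/(V₁V₂).
√(V₂²−V₁²) = √(3801²−1694²) = 3402.6 m/s; delay term = 2·24.1·3402.6/(1694·3801) = 0.02547 s.
t = 126.6/3801 + 0.02547 = 0.05878 s.

0.0588 s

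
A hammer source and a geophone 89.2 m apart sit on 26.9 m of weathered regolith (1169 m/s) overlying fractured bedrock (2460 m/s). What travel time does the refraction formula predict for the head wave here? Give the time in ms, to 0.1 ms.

t = x/V₂ + 2h·√(V₂²−V₁²)/(V₁V₂).
√(V₂²−V₁²) = √(2460²−1169²) = 2164.5 m/s; delay term = 2·26.9·2164.5/(1169·2460) = 0.04049 s.
t = 89.2/2460 + 0.04049 = 0.07675 s.

76.8 ms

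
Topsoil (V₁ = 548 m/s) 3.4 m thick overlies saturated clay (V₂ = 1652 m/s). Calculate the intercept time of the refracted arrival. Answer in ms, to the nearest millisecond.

θ_c = arcsin(V₁/V₂) = arcsin(548/1652) = 19.37°; cos θ_c = 0.9434.
tᵢ = 2h·cos θ_c / V₁ = 2·3.4·0.9434 / 548 = 0.01171 s.

12 ms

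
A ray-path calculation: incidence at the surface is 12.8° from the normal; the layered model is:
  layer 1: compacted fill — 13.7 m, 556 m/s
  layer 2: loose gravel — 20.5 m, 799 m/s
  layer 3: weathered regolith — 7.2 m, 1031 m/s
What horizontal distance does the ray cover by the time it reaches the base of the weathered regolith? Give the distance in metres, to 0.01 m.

Ray parameter p = sin 12.8° / 556 m/s = 3.9847e-04 s/m.
Layer 1: θ = 12.80°; offset = 13.7·tan 12.80° = 3.1126 m.
Layer 2: sin θ = p·799 = 0.3184 → θ = 18.56°; offset = 20.5·tan 18.56° = 6.8850 m.
Layer 3: sin θ = p·1031 = 0.4108 → θ = 24.26°; offset = 7.2·tan 24.26° = 3.2443 m.
Summing the layer offsets gives 13.2419 m.

13.24 m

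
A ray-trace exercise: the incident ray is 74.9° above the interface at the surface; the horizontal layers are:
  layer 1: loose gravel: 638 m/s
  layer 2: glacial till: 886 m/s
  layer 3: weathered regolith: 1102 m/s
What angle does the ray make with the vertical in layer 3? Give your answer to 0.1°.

From the normal: θ₁ = 90° − 74.9° = 15.1°.
Snell's law across each interface conserves sin θ / V, so sin θ_3 = V_3·sin θ₁/V₁.
sin θ_3 = 1102 × sin 15.1° / 638 = 0.4500.
θ_3 = arcsin 0.4500 = 26.74°.

26.7°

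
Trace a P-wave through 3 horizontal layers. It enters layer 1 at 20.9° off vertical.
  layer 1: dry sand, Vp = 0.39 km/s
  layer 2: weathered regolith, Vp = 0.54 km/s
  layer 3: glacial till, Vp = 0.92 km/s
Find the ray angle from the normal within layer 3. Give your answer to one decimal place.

Ray parameter p = sin 20.9° / 0.39 = 9.1471e-01 s/km.
sin θ_3 = p·V_3 = 9.1471e-01 × 0.92 = 0.8415.
θ_3 = 57.30° from the vertical.

57.3°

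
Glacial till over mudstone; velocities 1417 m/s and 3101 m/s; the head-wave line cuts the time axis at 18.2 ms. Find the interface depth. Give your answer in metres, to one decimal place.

14.5 m

θ_c = arcsin(1417/3101) = 27.19°; cos θ_c = 0.8895.
tᵢ = 2h cos θ_c/V₁ ⇒ h = tᵢ·V₁/(2 cos θ_c) = 0.0182·1417/(2·0.8895) = 14.50 m.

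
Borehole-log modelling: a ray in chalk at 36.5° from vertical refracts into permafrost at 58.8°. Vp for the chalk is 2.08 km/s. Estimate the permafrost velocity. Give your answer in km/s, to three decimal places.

2.991 km/s

sin 36.5° = 0.5948; sin 58.8° = 0.8554.
V₂ = V₁·(sin θ₂/sin θ₁) = 2.08·(0.8554/0.5948) = 2.991 km/s.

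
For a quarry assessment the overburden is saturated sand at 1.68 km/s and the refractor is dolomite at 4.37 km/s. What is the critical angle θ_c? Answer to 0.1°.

At critical incidence the refracted ray runs along the interface (θ₂ = 90°), so sin θ_c = V₁/V₂.
θ_c = arcsin(1.68/4.37) = arcsin 0.3844 = 22.61°.

22.6°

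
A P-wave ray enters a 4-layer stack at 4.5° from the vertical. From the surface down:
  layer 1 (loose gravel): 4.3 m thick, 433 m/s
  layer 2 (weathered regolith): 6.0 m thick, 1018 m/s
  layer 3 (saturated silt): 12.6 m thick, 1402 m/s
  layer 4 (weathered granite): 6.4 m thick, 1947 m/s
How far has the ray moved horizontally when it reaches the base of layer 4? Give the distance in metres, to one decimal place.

7.2 m

p = sin θ₁/V₁ = sin 4.5°/433 = 1.8120e-04 s/m is conserved through the stack.
Layer 1: θ = 4.50°; offset = 4.3·tan 4.50° = 0.338 m.
Layer 2: sin θ = p·1018 = 0.1845 → θ = 10.63°; offset = 6.0·tan 10.63° = 1.126 m.
Layer 3: sin θ = p·1402 = 0.2540 → θ = 14.72°; offset = 12.6·tan 14.72° = 3.309 m.
Layer 4: sin θ = p·1947 = 0.3528 → θ = 20.66°; offset = 6.4·tan 20.66° = 2.413 m.
Summing the layer offsets gives 7.187 m.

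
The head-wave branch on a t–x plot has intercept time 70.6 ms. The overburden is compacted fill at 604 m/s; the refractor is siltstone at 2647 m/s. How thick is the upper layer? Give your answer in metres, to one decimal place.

21.9 m

h = tᵢ·V₁·V₂ / (2·√(V₂²−V₁²)).
√(V₂²−V₁²) = √(2647² − 604²) = 2577.2 m/s.
h = 0.0706 s × 604 × 2647 / (2 × 2577.2) = 21.90 m.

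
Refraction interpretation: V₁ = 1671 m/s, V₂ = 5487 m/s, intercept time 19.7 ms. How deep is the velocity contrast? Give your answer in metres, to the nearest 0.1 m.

h = tᵢ·V₁·V₂ / (2·√(V₂²−V₁²)).
√(V₂²−V₁²) = √(5487² − 1671²) = 5226.4 m/s.
h = 0.0197 s × 1671 × 5487 / (2 × 5226.4) = 17.28 m.

17.3 m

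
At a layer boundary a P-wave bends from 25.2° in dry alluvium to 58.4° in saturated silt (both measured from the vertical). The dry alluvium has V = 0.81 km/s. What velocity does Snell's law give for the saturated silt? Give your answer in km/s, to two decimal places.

sin 25.2° = 0.4258; sin 58.4° = 0.8517.
V₂ = V₁·(sin θ₂/sin θ₁) = 0.81·(0.8517/0.4258) = 1.62 km/s.

1.62 km/s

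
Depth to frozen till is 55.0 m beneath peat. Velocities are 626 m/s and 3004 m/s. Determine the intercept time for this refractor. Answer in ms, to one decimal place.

171.9 ms

θ_c = arcsin(V₁/V₂) = arcsin(626/3004) = 12.03°; cos θ_c = 0.9780.
tᵢ = 2h·cos θ_c / V₁ = 2·55.0·0.9780 / 626 = 0.17186 s.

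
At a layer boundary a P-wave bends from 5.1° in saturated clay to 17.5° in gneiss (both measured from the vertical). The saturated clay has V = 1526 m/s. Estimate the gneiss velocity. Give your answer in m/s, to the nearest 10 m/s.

5160 m/s

Snell's law: sin 5.1°/V₁ = sin 17.5°/V₂.
V₂ = V₁·sin 17.5°/sin 5.1° = 1526 × 3.3827 = 5162.05 m/s.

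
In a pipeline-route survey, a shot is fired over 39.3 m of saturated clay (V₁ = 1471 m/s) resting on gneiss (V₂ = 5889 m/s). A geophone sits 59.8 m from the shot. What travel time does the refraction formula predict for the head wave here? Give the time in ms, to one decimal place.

61.9 ms

θ_c = arcsin(V₁/V₂) = arcsin(1471/5889) = 14.46°, cos θ_c = 0.9683.
Intercept time tᵢ = 2h cos θ_c / V₁ = 2·39.3·0.9683/1471 = 0.05174 s.
t = x/V₂ + tᵢ = 59.8/5889 + 0.05174 = 0.06189 s.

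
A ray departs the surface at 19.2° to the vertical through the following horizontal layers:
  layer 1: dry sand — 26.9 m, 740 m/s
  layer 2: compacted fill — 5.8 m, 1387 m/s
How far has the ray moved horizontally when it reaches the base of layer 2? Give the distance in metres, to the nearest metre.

Ray parameter p = sin 19.2° / 740 m/s = 4.4441e-04 s/m.
Layer 1: θ = 19.20°; offset = 26.9·tan 19.20° = 9.368 m.
Layer 2: sin θ = p·1387 = 0.6164 → θ = 38.05°; offset = 5.8·tan 38.05° = 4.540 m.
Summing the layer offsets gives 13.908 m.

14 m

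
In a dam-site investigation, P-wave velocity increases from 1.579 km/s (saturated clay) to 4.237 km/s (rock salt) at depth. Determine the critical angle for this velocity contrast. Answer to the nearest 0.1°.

21.9°

Critical incidence: sin θ_c = V₁/V₂ = 1.579/4.237 = 0.3727.
θ_c = arcsin 0.3727 = 21.88°.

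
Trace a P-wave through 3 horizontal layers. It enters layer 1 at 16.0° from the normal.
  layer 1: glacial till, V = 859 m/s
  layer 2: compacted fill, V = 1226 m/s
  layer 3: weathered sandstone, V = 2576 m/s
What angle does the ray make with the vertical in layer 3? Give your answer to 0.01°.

Ray parameter p = sin 16.0° / 859 = 3.2088e-04 s/m.
sin θ_3 = p·V_3 = 3.2088e-04 × 2576 = 0.8266.
θ_3 = arcsin 0.8266 = 55.75°.

55.75°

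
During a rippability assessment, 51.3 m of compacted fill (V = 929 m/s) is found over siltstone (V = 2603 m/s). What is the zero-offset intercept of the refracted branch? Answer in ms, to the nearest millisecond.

103 ms

θ_c = arcsin(V₁/V₂) = arcsin(929/2603) = 20.91°; cos θ_c = 0.9341.
tᵢ = 2h·cos θ_c / V₁ = 2·51.3·0.9341 / 929 = 0.10317 s.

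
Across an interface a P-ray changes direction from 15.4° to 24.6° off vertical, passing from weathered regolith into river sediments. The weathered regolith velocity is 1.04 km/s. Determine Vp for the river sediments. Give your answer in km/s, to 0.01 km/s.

Snell's law: sin 15.4°/V₁ = sin 24.6°/V₂.
V₂ = V₁·sin 24.6°/sin 15.4° = 1.04 × 1.5676 = 1.63 km/s.

1.63 km/s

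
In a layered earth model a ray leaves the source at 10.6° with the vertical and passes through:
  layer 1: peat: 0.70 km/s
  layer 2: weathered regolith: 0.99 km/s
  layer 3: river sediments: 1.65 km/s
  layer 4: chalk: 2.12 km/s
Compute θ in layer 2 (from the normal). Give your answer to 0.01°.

Snell's law across each interface conserves sin θ / V, so sin θ_2 = V_2·sin θ₁/V₁.
sin θ_2 = 0.99 × sin 10.6° / 0.70 = 0.2602.
θ_2 = arcsin 0.2602 = 15.08°.

15.08°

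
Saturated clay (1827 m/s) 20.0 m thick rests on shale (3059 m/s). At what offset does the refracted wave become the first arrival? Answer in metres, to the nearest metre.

θ_c = arcsin(1827/3059) = 36.67°, so cos θ_c = 0.8021 and tᵢ = 2h cos θ_c/V₁ = 0.0176 s.
At crossover x/V₁ = x/V₂ + tᵢ ⇒ x = tᵢ/(1/V₁ − 1/V₂) = 0.01756/(5.4735e-04 − 3.2690e-04) = 79.66 m.

80 m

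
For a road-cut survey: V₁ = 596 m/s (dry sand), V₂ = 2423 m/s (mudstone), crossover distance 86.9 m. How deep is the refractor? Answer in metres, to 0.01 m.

x_cross = 2h·√((V₂+V₁)/(V₂−V₁)) → h = x_cross / (2·√((V₂+V₁)/(V₂−V₁))).
√((V₂+V₁)/(V₂−V₁)) = √((2423+596)/(2423−596)) = 1.2855.
h = 86.9 / (2·1.2855) = 33.80 m.

33.80 m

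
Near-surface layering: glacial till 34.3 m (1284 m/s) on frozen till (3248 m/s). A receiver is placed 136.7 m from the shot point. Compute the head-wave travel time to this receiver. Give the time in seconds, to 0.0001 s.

0.0912 s

θ_c = arcsin(V₁/V₂) = arcsin(1284/3248) = 23.29°, cos θ_c = 0.9185.
Intercept time tᵢ = 2h cos θ_c / V₁ = 2·34.3·0.9185/1284 = 0.04907 s.
t = x/V₂ + tᵢ = 136.7/3248 + 0.04907 = 0.09116 s.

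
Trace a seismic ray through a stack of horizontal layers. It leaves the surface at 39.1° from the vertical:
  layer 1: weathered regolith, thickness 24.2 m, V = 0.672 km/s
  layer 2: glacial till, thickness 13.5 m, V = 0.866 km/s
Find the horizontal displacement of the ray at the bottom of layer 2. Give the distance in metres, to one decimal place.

38.5 m

Apply Snell's law at each interface; in layer i the horizontal offset is hᵢ·tan θᵢ.
Layer 1: θ = 39.10°; offset = 24.2·tan 39.10° = 19.667 m.
Layer 2: sin θ = 0.866·sin 39.1°/0.672 = 0.8127, θ = 54.37°; offset = 13.5·tan 54.37° = 18.832 m.
Total horizontal offset = 38.499 m.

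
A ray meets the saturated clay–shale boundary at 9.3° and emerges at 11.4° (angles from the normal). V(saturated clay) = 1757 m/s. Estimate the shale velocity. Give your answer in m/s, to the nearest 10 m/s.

2150 m/s

Snell's law: sin 9.3°/V₁ = sin 11.4°/V₂.
V₂ = V₁·sin 11.4°/sin 9.3° = 1757 × 1.2231 = 2148.98 m/s.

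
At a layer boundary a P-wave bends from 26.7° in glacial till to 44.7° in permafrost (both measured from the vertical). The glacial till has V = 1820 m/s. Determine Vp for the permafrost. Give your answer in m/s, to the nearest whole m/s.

Snell's law: sin 26.7°/V₁ = sin 44.7°/V₂.
V₂ = V₁·sin 44.7°/sin 26.7° = 1820 × 1.5655 = 2849.15 m/s.

2849 m/s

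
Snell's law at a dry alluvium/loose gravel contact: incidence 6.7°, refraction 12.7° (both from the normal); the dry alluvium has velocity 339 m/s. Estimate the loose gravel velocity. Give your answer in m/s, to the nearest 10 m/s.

Snell's law: sin 6.7°/V₁ = sin 12.7°/V₂.
V₂ = V₁·sin 12.7°/sin 6.7° = 339 × 1.8843 = 638.79 m/s.

640 m/s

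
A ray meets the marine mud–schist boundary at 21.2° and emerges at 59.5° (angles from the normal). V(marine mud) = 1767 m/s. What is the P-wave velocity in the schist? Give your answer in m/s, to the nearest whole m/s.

4210 m/s

Snell's law: sin 21.2°/V₁ = sin 59.5°/V₂.
V₂ = V₁·sin 59.5°/sin 21.2° = 1767 × 2.3827 = 4210.16 m/s.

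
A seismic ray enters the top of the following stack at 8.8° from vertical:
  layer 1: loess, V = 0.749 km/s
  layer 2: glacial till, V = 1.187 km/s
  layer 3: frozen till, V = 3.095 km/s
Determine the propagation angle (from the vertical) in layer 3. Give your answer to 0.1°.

39.2°

Ray parameter p = sin 8.8° / 0.749 = 2.0425e-01 s/km.
sin θ_3 = p·V_3 = 2.0425e-01 × 3.095 = 0.6322.
θ_3 = arcsin 0.6322 = 39.21°.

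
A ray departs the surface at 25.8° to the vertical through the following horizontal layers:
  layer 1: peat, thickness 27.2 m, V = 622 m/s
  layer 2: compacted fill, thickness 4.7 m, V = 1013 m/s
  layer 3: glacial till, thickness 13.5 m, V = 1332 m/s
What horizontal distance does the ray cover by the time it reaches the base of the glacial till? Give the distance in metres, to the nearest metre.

Ray parameter p = sin 25.8° / 622 m/s = 6.9973e-04 s/m.
Layer 1: θ = 25.80°; offset = 27.2·tan 25.80° = 13.149 m.
Layer 2: sin θ = p·1013 = 0.7088 → θ = 45.14°; offset = 4.7·tan 45.14° = 4.723 m.
Layer 3: sin θ = p·1332 = 0.9320 → θ = 68.75°; offset = 13.5·tan 68.75° = 34.724 m.
Summing the layer offsets gives 52.596 m.

53 m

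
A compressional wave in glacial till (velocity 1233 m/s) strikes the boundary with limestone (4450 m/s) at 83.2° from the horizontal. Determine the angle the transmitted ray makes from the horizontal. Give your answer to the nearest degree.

65°

Angle from the normal: 90° − 83.2° = 6.8°.
sin θ₁/V₁ = sin θ₂/V₂ ⇒ sin θ₂ = 4450·sin 6.8°/1233 = 4450·0.1184/1233 = 0.4273.
θ₂ = arcsin 0.4273 = 25.30° from the normal.
From the interface: 90° − 25.30° = 64.70°.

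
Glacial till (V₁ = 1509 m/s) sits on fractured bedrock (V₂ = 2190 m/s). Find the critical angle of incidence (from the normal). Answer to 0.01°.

At critical incidence the refracted ray runs along the interface (θ₂ = 90°), so sin θ_c = V₁/V₂.
θ_c = arcsin(1509/2190) = arcsin 0.6890 = 43.55°.

43.55°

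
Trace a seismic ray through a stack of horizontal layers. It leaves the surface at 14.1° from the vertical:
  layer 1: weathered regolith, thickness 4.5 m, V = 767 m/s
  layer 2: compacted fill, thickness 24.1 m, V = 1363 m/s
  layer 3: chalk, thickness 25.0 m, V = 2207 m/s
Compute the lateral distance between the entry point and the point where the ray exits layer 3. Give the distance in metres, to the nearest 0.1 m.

Ray parameter p = sin 14.1° / 767 m/s = 3.1762e-04 s/m.
Layer 1: θ = 14.10°; offset = 4.5·tan 14.10° = 1.130 m.
Layer 2: sin θ = p·1363 = 0.4329 → θ = 25.65°; offset = 24.1·tan 25.65° = 11.574 m.
Layer 3: sin θ = p·2207 = 0.7010 → θ = 44.51°; offset = 25.0·tan 44.51° = 24.573 m.
Σ offsets = 37.277 m.

37.3 m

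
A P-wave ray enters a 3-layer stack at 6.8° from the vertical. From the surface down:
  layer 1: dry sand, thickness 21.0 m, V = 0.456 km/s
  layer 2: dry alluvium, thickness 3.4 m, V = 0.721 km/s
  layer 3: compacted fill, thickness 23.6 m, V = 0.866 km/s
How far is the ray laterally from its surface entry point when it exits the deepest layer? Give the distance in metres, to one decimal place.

Apply Snell's law at each interface; in layer i the horizontal offset is hᵢ·tan θᵢ.
Layer 1: θ = 6.80°; offset = 21.0·tan 6.80° = 2.504 m.
Layer 2: sin θ = 0.721·sin 6.8°/0.456 = 0.1872, θ = 10.79°; offset = 3.4·tan 10.79° = 0.648 m.
Layer 3: sin θ = 0.866·sin 6.8°/0.456 = 0.2249, θ = 12.99°; offset = 23.6·tan 12.99° = 5.446 m.
Σ offsets = 8.598 m.

8.6 m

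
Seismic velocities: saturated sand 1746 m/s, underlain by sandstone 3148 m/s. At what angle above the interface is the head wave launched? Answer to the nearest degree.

Critical incidence: sin θ_c = V₁/V₂ = 1746/3148 = 0.5546.
θ_c = arcsin 0.5546 = 33.69°.
Measured from the interface: 90° − 33.69° = 56.31°.

56°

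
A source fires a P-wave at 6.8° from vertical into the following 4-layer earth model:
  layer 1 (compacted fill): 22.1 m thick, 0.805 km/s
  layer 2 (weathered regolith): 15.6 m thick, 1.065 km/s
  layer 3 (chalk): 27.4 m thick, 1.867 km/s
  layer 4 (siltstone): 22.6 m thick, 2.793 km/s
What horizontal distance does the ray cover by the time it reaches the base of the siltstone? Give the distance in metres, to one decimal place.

23.1 m

Apply Snell's law at each interface; in layer i the horizontal offset is hᵢ·tan θᵢ.
Layer 1: θ = 6.80°; offset = 22.1·tan 6.80° = 2.635 m.
Layer 2: sin θ = 1.065·sin 6.8°/0.805 = 0.1566, θ = 9.01°; offset = 15.6·tan 9.01° = 2.474 m.
Layer 3: sin θ = 1.867·sin 6.8°/0.805 = 0.2746, θ = 15.94°; offset = 27.4·tan 15.94° = 7.825 m.
Layer 4: sin θ = 2.793·sin 6.8°/0.805 = 0.4108, θ = 24.26°; offset = 22.6·tan 24.26° = 10.183 m.
Summing the layer offsets gives 23.118 m.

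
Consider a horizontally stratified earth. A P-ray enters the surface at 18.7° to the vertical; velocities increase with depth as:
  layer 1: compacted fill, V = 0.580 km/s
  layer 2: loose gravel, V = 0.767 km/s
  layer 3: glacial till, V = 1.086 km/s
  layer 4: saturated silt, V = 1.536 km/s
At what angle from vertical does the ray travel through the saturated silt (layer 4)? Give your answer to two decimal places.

58.11°

Snell's law across each interface conserves sin θ / V, so sin θ_4 = V_4·sin θ₁/V₁.
sin θ_4 = 1.536 × sin 18.7° / 0.580 = 0.8491.
θ_4 = 58.11° from the vertical.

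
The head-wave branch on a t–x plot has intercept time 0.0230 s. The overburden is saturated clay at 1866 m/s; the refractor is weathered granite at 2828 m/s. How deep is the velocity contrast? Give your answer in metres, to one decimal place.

h = tᵢ·V₁·V₂ / (2·√(V₂²−V₁²)).
√(V₂²−V₁²) = √(2828² − 1866²) = 2125.0 m/s.
h = 0.023 s × 1866 × 2828 / (2 × 2125.0) = 28.56 m.

28.6 m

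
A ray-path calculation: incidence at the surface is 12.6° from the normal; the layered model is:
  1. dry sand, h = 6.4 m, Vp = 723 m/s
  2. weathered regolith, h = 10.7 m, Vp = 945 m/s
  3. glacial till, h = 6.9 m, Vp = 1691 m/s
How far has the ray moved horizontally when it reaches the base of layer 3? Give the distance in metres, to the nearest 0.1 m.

p = sin θ₁/V₁ = sin 12.6°/723 = 3.0172e-04 s/m is conserved through the stack.
Layer 1: θ = 12.60°; offset = 6.4·tan 12.60° = 1.431 m.
Layer 2: sin θ = p·945 = 0.2851 → θ = 16.57°; offset = 10.7·tan 16.57° = 3.183 m.
Layer 3: sin θ = p·1691 = 0.5102 → θ = 30.68°; offset = 6.9·tan 30.68° = 4.093 m.
Σ offsets = 8.707 m.

8.7 m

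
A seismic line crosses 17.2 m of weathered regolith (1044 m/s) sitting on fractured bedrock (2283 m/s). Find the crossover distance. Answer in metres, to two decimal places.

x_cross = 2h·√((V₂+V₁)/(V₂−V₁)).
(V₂+V₁)/(V₂−V₁) = (2283+1044)/(2283−1044) = 2.6852; √ = 1.6387.
x_cross = 2·17.2·1.6387 = 56.37 m.

56.37 m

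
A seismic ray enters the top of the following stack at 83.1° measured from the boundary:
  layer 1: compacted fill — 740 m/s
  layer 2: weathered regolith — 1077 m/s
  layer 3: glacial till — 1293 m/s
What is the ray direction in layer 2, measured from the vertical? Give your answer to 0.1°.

From the normal: θ₁ = 90° − 83.1° = 6.9°.
Snell's law across each interface conserves sin θ / V, so sin θ_2 = V_2·sin θ₁/V₁.
sin θ_2 = 1077 × sin 6.9° / 740 = 0.1748.
θ_2 = 10.07° from the vertical.

10.1°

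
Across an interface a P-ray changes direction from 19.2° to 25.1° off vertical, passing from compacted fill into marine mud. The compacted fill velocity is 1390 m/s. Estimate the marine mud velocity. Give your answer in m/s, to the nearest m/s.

sin 19.2° = 0.3289; sin 25.1° = 0.4242.
V₂ = V₁·(sin θ₂/sin θ₁) = 1390·(0.4242/0.3289) = 1792.94 m/s.

1793 m/s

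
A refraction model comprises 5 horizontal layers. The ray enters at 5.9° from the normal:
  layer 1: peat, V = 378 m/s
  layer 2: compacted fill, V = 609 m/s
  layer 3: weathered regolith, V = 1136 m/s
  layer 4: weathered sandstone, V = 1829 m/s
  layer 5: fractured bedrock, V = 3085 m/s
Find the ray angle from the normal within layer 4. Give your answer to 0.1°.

Ray parameter p = sin 5.9° / 378 = 2.7194e-04 s/m.
sin θ_4 = p·V_4 = 2.7194e-04 × 1829 = 0.4974.
θ_4 = 29.83° from the vertical.

29.8°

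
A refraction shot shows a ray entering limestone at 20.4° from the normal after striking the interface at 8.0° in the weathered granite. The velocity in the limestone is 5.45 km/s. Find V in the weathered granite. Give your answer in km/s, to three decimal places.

sin 8.0° = 0.1392; sin 20.4° = 0.3486.
V₁ = V₂·(sin θ₁/sin θ₂) = 5.45·(0.1392/0.3486) = 2.176 km/s.

2.176 km/s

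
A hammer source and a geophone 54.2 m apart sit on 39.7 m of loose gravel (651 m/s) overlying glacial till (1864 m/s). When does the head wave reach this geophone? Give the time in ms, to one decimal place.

143.4 ms

θ_c = arcsin(V₁/V₂) = arcsin(651/1864) = 20.44°, cos θ_c = 0.9370.
Intercept time tᵢ = 2h cos θ_c / V₁ = 2·39.7·0.9370/651 = 0.11429 s.
t = x/V₂ + tᵢ = 54.2/1864 + 0.11429 = 0.14336 s.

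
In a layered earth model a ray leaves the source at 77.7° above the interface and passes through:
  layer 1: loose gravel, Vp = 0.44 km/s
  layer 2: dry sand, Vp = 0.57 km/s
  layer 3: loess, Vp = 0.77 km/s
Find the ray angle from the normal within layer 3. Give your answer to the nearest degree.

From the normal: θ₁ = 90° − 77.7° = 12.3°.
Snell's law across each interface conserves sin θ / V, so sin θ_3 = V_3·sin θ₁/V₁.
sin θ_3 = 0.77 × sin 12.3° / 0.44 = 0.3728.
θ_3 = arcsin 0.3728 = 21.89°.

22°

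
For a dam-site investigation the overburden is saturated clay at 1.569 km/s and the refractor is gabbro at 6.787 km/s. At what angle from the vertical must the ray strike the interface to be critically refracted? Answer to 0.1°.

13.4°

Critical incidence: sin θ_c = V₁/V₂ = 1.569/6.787 = 0.2312.
θ_c = arcsin 0.2312 = 13.37°.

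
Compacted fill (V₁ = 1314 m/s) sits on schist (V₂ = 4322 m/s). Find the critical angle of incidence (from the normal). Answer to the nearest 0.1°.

Critical incidence: sin θ_c = V₁/V₂ = 1314/4322 = 0.3040.
θ_c = arcsin 0.3040 = 17.70°.

17.7°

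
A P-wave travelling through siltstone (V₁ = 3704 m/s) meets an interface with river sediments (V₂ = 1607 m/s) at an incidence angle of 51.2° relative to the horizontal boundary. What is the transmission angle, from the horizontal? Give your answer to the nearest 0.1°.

74.2°

Angle from the normal: 90° − 51.2° = 38.8°.
sin θ₁/V₁ = sin θ₂/V₂ ⇒ sin θ₂ = 1607·sin 38.8°/3704 = 1607·0.6266/3704 = 0.2719.
θ₂ = sin⁻¹(0.2719) = 15.77° (from vertical).
From the interface: 90° − 15.77° = 74.23°.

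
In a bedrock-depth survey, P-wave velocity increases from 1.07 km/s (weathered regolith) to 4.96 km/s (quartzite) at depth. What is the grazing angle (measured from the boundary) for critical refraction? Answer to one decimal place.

77.5°

Critical incidence: sin θ_c = V₁/V₂ = 1.07/4.96 = 0.2157.
θ_c = arcsin 0.2157 = 12.46°.
Measured from the interface: 90° − 12.46° = 77.54°.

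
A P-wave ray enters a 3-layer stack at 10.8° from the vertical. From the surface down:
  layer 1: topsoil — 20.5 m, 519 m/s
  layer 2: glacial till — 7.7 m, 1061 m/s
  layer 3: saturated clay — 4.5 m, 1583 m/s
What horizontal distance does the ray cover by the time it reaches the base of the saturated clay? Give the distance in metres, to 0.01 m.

10.24 m

p = sin θ₁/V₁ = sin 10.8°/519 = 3.6104e-04 s/m is conserved through the stack.
Layer 1: θ = 10.80°; offset = 20.5·tan 10.80° = 3.9106 m.
Layer 2: sin θ = p·1061 = 0.3831 → θ = 22.52°; offset = 7.7·tan 22.52° = 3.1932 m.
Layer 3: sin θ = p·1583 = 0.5715 → θ = 34.86°; offset = 4.5·tan 34.86° = 3.1342 m.
Total horizontal offset = 10.2380 m.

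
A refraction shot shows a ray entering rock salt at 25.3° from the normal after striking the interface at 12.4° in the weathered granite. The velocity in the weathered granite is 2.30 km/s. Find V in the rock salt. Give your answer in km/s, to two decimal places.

sin 12.4° = 0.2147; sin 25.3° = 0.4274.
V₂ = V₁·(sin θ₂/sin θ₁) = 2.30·(0.4274/0.2147) = 4.58 km/s.

4.58 km/s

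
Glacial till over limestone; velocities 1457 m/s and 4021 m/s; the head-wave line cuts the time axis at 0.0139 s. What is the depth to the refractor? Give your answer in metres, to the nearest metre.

11 m

h = tᵢ·V₁·V₂ / (2·√(V₂²−V₁²)).
√(V₂²−V₁²) = √(4021² − 1457²) = 3747.7 m/s.
h = 0.0139 s × 1457 × 4021 / (2 × 3747.7) = 10.86 m.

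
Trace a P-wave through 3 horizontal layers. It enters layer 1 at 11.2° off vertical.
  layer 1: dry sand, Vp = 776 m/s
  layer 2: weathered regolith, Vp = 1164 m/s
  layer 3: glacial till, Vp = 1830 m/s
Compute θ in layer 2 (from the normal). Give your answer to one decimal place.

16.9°

Ray parameter p = sin 11.2° / 776 = 2.5030e-04 s/m.
sin θ_2 = p·V_2 = 2.5030e-04 × 1164 = 0.2914.
θ_2 = arcsin 0.2914 = 16.94°.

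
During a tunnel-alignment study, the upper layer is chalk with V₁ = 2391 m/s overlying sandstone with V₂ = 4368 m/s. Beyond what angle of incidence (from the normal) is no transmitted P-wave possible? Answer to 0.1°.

33.2°

At critical incidence the refracted ray runs along the interface (θ₂ = 90°), so sin θ_c = V₁/V₂.
θ_c = arcsin(2391/4368) = arcsin 0.5474 = 33.19°.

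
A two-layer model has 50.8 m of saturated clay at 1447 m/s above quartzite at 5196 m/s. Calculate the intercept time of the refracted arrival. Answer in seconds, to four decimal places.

θ_c = arcsin(V₁/V₂) = arcsin(1447/5196) = 16.17°; cos θ_c = 0.9604.
tᵢ = 2h·cos θ_c / V₁ = 2·50.8·0.9604 / 1447 = 0.06744 s.

0.0674 s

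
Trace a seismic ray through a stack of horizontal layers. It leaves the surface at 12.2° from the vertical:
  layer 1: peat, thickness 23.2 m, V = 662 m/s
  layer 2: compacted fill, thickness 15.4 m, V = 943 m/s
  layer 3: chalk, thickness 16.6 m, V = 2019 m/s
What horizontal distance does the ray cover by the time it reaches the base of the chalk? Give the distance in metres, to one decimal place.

23.9 m

Apply Snell's law at each interface; in layer i the horizontal offset is hᵢ·tan θᵢ.
Layer 1: θ = 12.20°; offset = 23.2·tan 12.20° = 5.016 m.
Layer 2: sin θ = 943·sin 12.2°/662 = 0.3010, θ = 17.52°; offset = 15.4·tan 17.52° = 4.861 m.
Layer 3: sin θ = 2019·sin 12.2°/662 = 0.6445, θ = 40.13°; offset = 16.6·tan 40.13° = 13.993 m.
Total horizontal offset = 23.870 m.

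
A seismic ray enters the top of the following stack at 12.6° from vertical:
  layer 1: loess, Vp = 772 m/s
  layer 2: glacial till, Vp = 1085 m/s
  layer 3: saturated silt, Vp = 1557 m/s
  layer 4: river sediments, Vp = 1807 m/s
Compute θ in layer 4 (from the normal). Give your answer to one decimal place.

30.7°

Ray parameter p = sin 12.6° / 772 = 2.8257e-04 s/m.
sin θ_4 = p·V_4 = 2.8257e-04 × 1807 = 0.5106.
θ_4 = 30.70° from the vertical.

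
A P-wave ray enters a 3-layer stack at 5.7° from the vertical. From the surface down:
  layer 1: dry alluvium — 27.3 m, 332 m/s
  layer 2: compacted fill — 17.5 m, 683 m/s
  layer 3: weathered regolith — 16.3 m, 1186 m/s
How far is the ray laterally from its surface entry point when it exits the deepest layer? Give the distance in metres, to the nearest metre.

Apply Snell's law at each interface; in layer i the horizontal offset is hᵢ·tan θᵢ.
Layer 1: θ = 5.70°; offset = 27.3·tan 5.70° = 2.725 m.
Layer 2: sin θ = 683·sin 5.7°/332 = 0.2043, θ = 11.79°; offset = 17.5·tan 11.79° = 3.653 m.
Layer 3: sin θ = 1186·sin 5.7°/332 = 0.3548, θ = 20.78°; offset = 16.3·tan 20.78° = 6.186 m.
Σ offsets = 12.563 m.

13 m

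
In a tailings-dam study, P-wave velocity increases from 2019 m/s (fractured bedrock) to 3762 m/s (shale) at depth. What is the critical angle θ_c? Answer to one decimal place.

At critical incidence the refracted ray runs along the interface (θ₂ = 90°), so sin θ_c = V₁/V₂.
θ_c = arcsin(2019/3762) = arcsin 0.5367 = 32.46°.

32.5°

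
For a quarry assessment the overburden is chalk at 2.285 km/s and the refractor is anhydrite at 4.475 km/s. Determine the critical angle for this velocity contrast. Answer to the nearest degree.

31°

At critical incidence the refracted ray runs along the interface (θ₂ = 90°), so sin θ_c = V₁/V₂.
θ_c = arcsin(2.285/4.475) = arcsin 0.5106 = 30.70°.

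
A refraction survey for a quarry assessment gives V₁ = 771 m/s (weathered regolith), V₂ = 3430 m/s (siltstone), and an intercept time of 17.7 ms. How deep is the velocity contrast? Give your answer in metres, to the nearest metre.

7 m

θ_c = arcsin(771/3430) = 12.99°; cos θ_c = 0.9744.
tᵢ = 2h cos θ_c/V₁ ⇒ h = tᵢ·V₁/(2 cos θ_c) = 0.0177·771/(2·0.9744) = 7.00 m.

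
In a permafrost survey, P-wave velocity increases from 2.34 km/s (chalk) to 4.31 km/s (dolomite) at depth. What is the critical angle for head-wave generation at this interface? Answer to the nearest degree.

33°

Critical incidence: sin θ_c = V₁/V₂ = 2.34/4.31 = 0.5429.
θ_c = arcsin 0.5429 = 32.88°.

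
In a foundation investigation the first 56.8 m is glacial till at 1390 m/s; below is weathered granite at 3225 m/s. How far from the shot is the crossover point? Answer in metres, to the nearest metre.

180 m

θ_c = arcsin(1390/3225) = 25.53°, so cos θ_c = 0.9023 and tᵢ = 2h cos θ_c/V₁ = 0.0737 s.
At crossover x/V₁ = x/V₂ + tᵢ ⇒ x = tᵢ/(1/V₁ − 1/V₂) = 0.07375/(7.1942e-04 − 3.1008e-04) = 180.15 m.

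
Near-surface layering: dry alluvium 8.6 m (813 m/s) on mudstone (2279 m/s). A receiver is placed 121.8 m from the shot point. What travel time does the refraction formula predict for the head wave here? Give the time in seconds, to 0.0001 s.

0.0732 s

t = x/V₂ + 2h·√(V₂²−V₁²)/(V₁V₂).
√(V₂²−V₁²) = √(2279²−813²) = 2129.1 m/s; delay term = 2·8.6·2129.1/(813·2279) = 0.01976 s.
t = 121.8/2279 + 0.01976 = 0.07321 s.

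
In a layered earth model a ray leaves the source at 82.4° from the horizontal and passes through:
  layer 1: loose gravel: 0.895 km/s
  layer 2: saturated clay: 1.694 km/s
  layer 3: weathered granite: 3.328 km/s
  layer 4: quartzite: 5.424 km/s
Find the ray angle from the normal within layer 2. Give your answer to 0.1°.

14.5°

From the normal: θ₁ = 90° − 82.4° = 7.6°.
Snell's law across each interface conserves sin θ / V, so sin θ_2 = V_2·sin θ₁/V₁.
sin θ_2 = 1.694 × sin 7.6° / 0.895 = 0.2503.
θ_2 = 14.50° from the vertical.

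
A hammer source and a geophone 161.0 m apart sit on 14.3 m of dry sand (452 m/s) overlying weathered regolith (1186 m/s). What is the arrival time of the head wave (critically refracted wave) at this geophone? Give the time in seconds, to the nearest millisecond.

0.194 s

θ_c = arcsin(V₁/V₂) = arcsin(452/1186) = 22.40°, cos θ_c = 0.9245.
Intercept time tᵢ = 2h cos θ_c / V₁ = 2·14.3·0.9245/452 = 0.05850 s.
t = x/V₂ + tᵢ = 161.0/1186 + 0.05850 = 0.19425 s.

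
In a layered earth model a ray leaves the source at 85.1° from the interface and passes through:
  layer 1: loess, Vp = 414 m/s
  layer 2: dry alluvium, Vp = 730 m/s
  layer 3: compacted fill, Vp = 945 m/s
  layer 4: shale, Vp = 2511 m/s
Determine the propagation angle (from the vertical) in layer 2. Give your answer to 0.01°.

8.66°

From the normal: θ₁ = 90° − 85.1° = 4.9°.
Snell's law across each interface conserves sin θ / V, so sin θ_2 = V_2·sin θ₁/V₁.
sin θ_2 = 730 × sin 4.9° / 414 = 0.1506.
θ_2 = 8.66° from the vertical.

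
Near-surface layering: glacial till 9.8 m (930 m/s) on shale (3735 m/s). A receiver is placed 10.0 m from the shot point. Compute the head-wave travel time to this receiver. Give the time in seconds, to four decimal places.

0.0231 s

t = x/V₂ + 2h·√(V₂²−V₁²)/(V₁V₂).
√(V₂²−V₁²) = √(3735²−930²) = 3617.4 m/s; delay term = 2·9.8·3617.4/(930·3735) = 0.02041 s.
t = 10.0/3735 + 0.02041 = 0.02309 s.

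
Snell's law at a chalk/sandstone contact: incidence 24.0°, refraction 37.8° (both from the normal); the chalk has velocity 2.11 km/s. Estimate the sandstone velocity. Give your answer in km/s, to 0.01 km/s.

3.18 km/s

Snell's law: sin 24.0°/V₁ = sin 37.8°/V₂.
V₂ = V₁·sin 37.8°/sin 24.0° = 2.11 × 1.5069 = 3.18 km/s.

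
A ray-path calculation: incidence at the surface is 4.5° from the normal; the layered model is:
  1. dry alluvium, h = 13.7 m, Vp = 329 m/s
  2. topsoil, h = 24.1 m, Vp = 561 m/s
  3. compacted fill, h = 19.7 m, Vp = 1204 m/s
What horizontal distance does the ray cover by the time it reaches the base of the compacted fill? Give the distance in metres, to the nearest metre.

Apply Snell's law at each interface; in layer i the horizontal offset is hᵢ·tan θᵢ.
Layer 1: θ = 4.50°; offset = 13.7·tan 4.50° = 1.078 m.
Layer 2: sin θ = 561·sin 4.5°/329 = 0.1338, θ = 7.69°; offset = 24.1·tan 7.69° = 3.253 m.
Layer 3: sin θ = 1204·sin 4.5°/329 = 0.2871, θ = 16.69°; offset = 19.7·tan 16.69° = 5.905 m.
Total horizontal offset = 10.237 m.

10 m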